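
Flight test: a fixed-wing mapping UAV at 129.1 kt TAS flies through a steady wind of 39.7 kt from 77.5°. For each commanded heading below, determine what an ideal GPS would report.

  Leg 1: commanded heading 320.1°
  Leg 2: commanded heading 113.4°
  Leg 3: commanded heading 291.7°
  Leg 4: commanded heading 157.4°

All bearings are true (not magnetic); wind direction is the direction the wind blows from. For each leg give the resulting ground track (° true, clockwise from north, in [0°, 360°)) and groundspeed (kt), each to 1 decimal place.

Leg 1: track=306.6°, groundspeed=151.5 kt
Leg 2: track=126.9°, groundspeed=99.7 kt
Leg 3: track=283.9°, groundspeed=163.5 kt
Leg 4: track=175.1°, groundspeed=128.2 kt

Leg 1: heading 320.1°; drift -13.5° → track 306.6°, groundspeed 151.5 kt
Leg 2: heading 113.4°; drift +13.5° → track 126.9°, groundspeed 99.7 kt
Leg 3: heading 291.7°; drift -7.8° → track 283.9°, groundspeed 163.5 kt
Leg 4: heading 157.4°; drift +17.7° → track 175.1°, groundspeed 128.2 kt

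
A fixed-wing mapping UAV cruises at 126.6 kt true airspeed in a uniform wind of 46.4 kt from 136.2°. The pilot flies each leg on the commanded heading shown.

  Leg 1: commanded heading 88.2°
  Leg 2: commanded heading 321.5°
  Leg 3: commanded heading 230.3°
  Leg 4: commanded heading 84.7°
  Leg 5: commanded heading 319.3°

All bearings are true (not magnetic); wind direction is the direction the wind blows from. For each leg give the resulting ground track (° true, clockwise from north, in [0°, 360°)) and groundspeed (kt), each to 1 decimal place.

Leg 1: heading 88.2°; drift -19.8° → track 68.4°, groundspeed 101.6 kt
Leg 2: heading 321.5°; drift -1.4° → track 320.1°, groundspeed 172.9 kt
Leg 3: heading 230.3°; drift +19.6° → track 249.9°, groundspeed 137.9 kt
Leg 4: heading 84.7°; drift -20.4° → track 64.3°, groundspeed 104.2 kt
Leg 5: heading 319.3°; drift -0.8° → track 318.5°, groundspeed 173.0 kt

Leg 1: track=68.4°, groundspeed=101.6 kt
Leg 2: track=320.1°, groundspeed=172.9 kt
Leg 3: track=249.9°, groundspeed=137.9 kt
Leg 4: track=64.3°, groundspeed=104.2 kt
Leg 5: track=318.5°, groundspeed=173.0 kt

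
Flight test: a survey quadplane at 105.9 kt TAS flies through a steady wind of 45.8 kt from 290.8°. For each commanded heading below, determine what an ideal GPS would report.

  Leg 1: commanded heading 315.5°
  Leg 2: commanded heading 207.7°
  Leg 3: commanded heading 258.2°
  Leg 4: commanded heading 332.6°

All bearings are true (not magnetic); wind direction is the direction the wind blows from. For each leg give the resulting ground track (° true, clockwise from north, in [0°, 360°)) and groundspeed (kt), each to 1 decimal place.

Leg 1: heading 315.5°; drift +16.6° → track 332.1°, groundspeed 67.1 kt
Leg 2: heading 207.7°; drift -24.4° → track 183.3°, groundspeed 110.2 kt
Leg 3: heading 258.2°; drift -20.1° → track 238.1°, groundspeed 71.7 kt
Leg 4: heading 332.6°; drift +23.0° → track 355.6°, groundspeed 78.0 kt

Leg 1: track=332.1°, groundspeed=67.1 kt
Leg 2: track=183.3°, groundspeed=110.2 kt
Leg 3: track=238.1°, groundspeed=71.7 kt
Leg 4: track=355.6°, groundspeed=78.0 kt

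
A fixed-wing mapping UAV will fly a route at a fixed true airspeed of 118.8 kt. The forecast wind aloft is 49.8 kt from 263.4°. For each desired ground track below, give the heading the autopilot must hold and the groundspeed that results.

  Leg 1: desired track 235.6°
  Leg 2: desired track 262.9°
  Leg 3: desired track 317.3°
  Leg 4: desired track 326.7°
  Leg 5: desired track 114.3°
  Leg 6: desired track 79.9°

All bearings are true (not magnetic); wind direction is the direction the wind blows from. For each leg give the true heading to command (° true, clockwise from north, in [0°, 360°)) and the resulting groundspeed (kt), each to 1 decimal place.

Leg 1: desired track 235.6°; wind correction +11.3° → command heading 246.9°, groundspeed 72.5 kt
Leg 2: desired track 262.9°; wind correction +0.2° → command heading 263.1°, groundspeed 69.0 kt
Leg 3: desired track 317.3°; wind correction -19.8° → command heading 297.5°, groundspeed 82.4 kt
Leg 4: desired track 326.7°; wind correction -22.0° → command heading 304.7°, groundspeed 87.8 kt
Leg 5: desired track 114.3°; wind correction +12.4° → command heading 126.7°, groundspeed 158.7 kt
Leg 6: desired track 79.9°; wind correction -1.5° → command heading 78.4°, groundspeed 168.5 kt

Leg 1: heading=246.9°, groundspeed=72.5 kt
Leg 2: heading=263.1°, groundspeed=69.0 kt
Leg 3: heading=297.5°, groundspeed=82.4 kt
Leg 4: heading=304.7°, groundspeed=87.8 kt
Leg 5: heading=126.7°, groundspeed=158.7 kt
Leg 6: heading=78.4°, groundspeed=168.5 kt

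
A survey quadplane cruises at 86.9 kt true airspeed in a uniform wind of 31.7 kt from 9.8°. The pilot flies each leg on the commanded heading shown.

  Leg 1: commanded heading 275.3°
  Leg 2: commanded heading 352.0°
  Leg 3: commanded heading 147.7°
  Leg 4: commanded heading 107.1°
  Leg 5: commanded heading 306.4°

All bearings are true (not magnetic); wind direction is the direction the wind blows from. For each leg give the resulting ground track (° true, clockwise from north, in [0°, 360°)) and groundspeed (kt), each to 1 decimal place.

Leg 1: heading 275.3°; drift -19.5° → track 255.8°, groundspeed 94.8 kt
Leg 2: heading 352.0°; drift -9.7° → track 342.3°, groundspeed 57.5 kt
Leg 3: heading 147.7°; drift +10.9° → track 158.6°, groundspeed 112.4 kt
Leg 4: heading 107.1°; drift +19.1° → track 126.2°, groundspeed 96.2 kt
Leg 5: heading 306.4°; drift -21.3° → track 285.1°, groundspeed 78.0 kt

Leg 1: track=255.8°, groundspeed=94.8 kt
Leg 2: track=342.3°, groundspeed=57.5 kt
Leg 3: track=158.6°, groundspeed=112.4 kt
Leg 4: track=126.2°, groundspeed=96.2 kt
Leg 5: track=285.1°, groundspeed=78.0 kt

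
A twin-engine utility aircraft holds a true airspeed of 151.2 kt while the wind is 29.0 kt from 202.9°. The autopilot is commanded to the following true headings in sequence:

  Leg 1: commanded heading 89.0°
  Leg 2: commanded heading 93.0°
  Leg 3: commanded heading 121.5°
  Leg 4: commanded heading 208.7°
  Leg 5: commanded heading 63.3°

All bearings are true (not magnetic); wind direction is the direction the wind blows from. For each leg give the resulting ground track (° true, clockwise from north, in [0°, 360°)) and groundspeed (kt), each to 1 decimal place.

Leg 1: heading 89.0°; drift -9.2° → track 79.8°, groundspeed 165.1 kt
Leg 2: heading 93.0°; drift -9.6° → track 83.4°, groundspeed 163.4 kt
Leg 3: heading 121.5°; drift -11.0° → track 110.5°, groundspeed 149.6 kt
Leg 4: heading 208.7°; drift +1.4° → track 210.1°, groundspeed 122.4 kt
Leg 5: heading 63.3°; drift -6.2° → track 57.1°, groundspeed 174.3 kt

Leg 1: track=79.8°, groundspeed=165.1 kt
Leg 2: track=83.4°, groundspeed=163.4 kt
Leg 3: track=110.5°, groundspeed=149.6 kt
Leg 4: track=210.1°, groundspeed=122.4 kt
Leg 5: track=57.1°, groundspeed=174.3 kt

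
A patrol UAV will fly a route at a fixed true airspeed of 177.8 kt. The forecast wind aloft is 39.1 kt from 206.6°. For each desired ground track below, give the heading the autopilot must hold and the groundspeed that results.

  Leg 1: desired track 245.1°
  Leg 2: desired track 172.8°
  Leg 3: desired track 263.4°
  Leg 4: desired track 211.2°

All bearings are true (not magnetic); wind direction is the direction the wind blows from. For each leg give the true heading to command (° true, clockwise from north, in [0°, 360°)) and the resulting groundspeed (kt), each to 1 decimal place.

Leg 1: heading=237.2°, groundspeed=145.5 kt
Leg 2: heading=179.8°, groundspeed=144.0 kt
Leg 3: heading=252.8°, groundspeed=153.4 kt
Leg 4: heading=210.2°, groundspeed=138.8 kt

Leg 1: desired track 245.1°; wind correction -7.9° → command heading 237.2°, groundspeed 145.5 kt
Leg 2: desired track 172.8°; wind correction +7.0° → command heading 179.8°, groundspeed 144.0 kt
Leg 3: desired track 263.4°; wind correction -10.6° → command heading 252.8°, groundspeed 153.4 kt
Leg 4: desired track 211.2°; wind correction -1.0° → command heading 210.2°, groundspeed 138.8 kt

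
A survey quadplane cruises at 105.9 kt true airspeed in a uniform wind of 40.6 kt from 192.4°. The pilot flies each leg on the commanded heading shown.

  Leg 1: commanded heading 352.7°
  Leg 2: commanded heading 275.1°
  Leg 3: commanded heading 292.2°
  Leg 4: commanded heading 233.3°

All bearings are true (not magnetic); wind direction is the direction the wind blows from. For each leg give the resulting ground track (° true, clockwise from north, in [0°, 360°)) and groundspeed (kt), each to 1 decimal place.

Leg 1: heading 352.7°; drift +5.4° → track 358.1°, groundspeed 144.8 kt
Leg 2: heading 275.1°; drift +21.8° → track 296.9°, groundspeed 108.5 kt
Leg 3: heading 292.2°; drift +19.5° → track 311.7°, groundspeed 119.7 kt
Leg 4: heading 233.3°; drift +19.5° → track 252.8°, groundspeed 79.8 kt

Leg 1: track=358.1°, groundspeed=144.8 kt
Leg 2: track=296.9°, groundspeed=108.5 kt
Leg 3: track=311.7°, groundspeed=119.7 kt
Leg 4: track=252.8°, groundspeed=79.8 kt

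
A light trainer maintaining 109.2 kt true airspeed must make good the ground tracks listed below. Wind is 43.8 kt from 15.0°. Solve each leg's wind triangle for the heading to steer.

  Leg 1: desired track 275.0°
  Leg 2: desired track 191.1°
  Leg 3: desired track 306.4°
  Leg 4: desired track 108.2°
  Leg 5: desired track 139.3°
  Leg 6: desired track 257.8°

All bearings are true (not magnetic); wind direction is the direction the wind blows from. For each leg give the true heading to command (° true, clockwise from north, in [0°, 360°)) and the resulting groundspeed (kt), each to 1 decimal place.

Leg 1: desired track 275.0°; wind correction +23.3° → command heading 298.3°, groundspeed 107.9 kt
Leg 2: desired track 191.1°; wind correction -1.6° → command heading 189.5°, groundspeed 152.9 kt
Leg 3: desired track 306.4°; wind correction +21.9° → command heading 328.3°, groundspeed 85.3 kt
Leg 4: desired track 108.2°; wind correction -23.6° → command heading 84.6°, groundspeed 102.5 kt
Leg 5: desired track 139.3°; wind correction -19.4° → command heading 119.9°, groundspeed 127.7 kt
Leg 6: desired track 257.8°; wind correction +20.9° → command heading 278.7°, groundspeed 122.0 kt

Leg 1: heading=298.3°, groundspeed=107.9 kt
Leg 2: heading=189.5°, groundspeed=152.9 kt
Leg 3: heading=328.3°, groundspeed=85.3 kt
Leg 4: heading=84.6°, groundspeed=102.5 kt
Leg 5: heading=119.9°, groundspeed=127.7 kt
Leg 6: heading=278.7°, groundspeed=122.0 kt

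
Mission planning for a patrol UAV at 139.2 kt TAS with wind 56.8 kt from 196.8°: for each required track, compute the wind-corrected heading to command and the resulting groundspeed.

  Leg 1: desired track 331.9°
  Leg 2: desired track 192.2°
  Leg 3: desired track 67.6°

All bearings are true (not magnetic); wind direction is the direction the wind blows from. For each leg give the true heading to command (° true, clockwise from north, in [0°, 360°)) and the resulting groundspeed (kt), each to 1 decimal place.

Leg 1: heading=315.2°, groundspeed=173.5 kt
Leg 2: heading=194.1°, groundspeed=82.5 kt
Leg 3: heading=86.0°, groundspeed=168.0 kt

Leg 1: desired track 331.9°; wind correction -16.7° → command heading 315.2°, groundspeed 173.5 kt
Leg 2: desired track 192.2°; wind correction +1.9° → command heading 194.1°, groundspeed 82.5 kt
Leg 3: desired track 67.6°; wind correction +18.4° → command heading 86.0°, groundspeed 168.0 kt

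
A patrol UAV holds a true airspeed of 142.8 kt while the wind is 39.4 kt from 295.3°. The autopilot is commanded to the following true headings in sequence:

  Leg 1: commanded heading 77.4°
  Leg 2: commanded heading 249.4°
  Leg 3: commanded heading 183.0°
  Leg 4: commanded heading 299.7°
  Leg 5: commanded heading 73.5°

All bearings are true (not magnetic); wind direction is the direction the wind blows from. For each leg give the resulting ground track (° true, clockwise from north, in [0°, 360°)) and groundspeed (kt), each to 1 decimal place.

Leg 1: heading 77.4°; drift +7.9° → track 85.3°, groundspeed 175.6 kt
Leg 2: heading 249.4°; drift -13.8° → track 235.6°, groundspeed 118.8 kt
Leg 3: heading 183.0°; drift -13.0° → track 170.0°, groundspeed 161.9 kt
Leg 4: heading 299.7°; drift +1.7° → track 301.4°, groundspeed 103.6 kt
Leg 5: heading 73.5°; drift +8.7° → track 82.2°, groundspeed 174.2 kt

Leg 1: track=85.3°, groundspeed=175.6 kt
Leg 2: track=235.6°, groundspeed=118.8 kt
Leg 3: track=170.0°, groundspeed=161.9 kt
Leg 4: track=301.4°, groundspeed=103.6 kt
Leg 5: track=82.2°, groundspeed=174.2 kt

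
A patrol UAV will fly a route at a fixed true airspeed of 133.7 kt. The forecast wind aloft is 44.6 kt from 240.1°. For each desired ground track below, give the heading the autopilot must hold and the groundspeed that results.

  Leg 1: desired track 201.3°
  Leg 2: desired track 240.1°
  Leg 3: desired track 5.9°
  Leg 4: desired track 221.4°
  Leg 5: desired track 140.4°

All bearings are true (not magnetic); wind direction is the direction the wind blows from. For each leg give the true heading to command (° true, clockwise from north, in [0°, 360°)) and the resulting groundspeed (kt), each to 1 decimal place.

Leg 1: desired track 201.3°; wind correction +12.1° → command heading 213.4°, groundspeed 96.0 kt
Leg 2: desired track 240.1°; wind correction +0.0° → command heading 240.1°, groundspeed 89.1 kt
Leg 3: desired track 5.9°; wind correction -15.7° → command heading 350.2°, groundspeed 154.8 kt
Leg 4: desired track 221.4°; wind correction +6.1° → command heading 227.5°, groundspeed 90.7 kt
Leg 5: desired track 140.4°; wind correction +19.2° → command heading 159.6°, groundspeed 133.8 kt

Leg 1: heading=213.4°, groundspeed=96.0 kt
Leg 2: heading=240.1°, groundspeed=89.1 kt
Leg 3: heading=350.2°, groundspeed=154.8 kt
Leg 4: heading=227.5°, groundspeed=90.7 kt
Leg 5: heading=159.6°, groundspeed=133.8 kt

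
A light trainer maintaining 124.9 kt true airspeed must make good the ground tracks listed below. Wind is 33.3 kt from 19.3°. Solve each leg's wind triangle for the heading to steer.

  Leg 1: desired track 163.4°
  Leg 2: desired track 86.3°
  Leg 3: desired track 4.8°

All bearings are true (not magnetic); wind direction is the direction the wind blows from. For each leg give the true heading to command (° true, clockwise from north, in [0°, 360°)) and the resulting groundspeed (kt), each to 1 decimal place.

Leg 1: desired track 163.4°; wind correction -9.0° → command heading 154.4°, groundspeed 150.3 kt
Leg 2: desired track 86.3°; wind correction -14.2° → command heading 72.1°, groundspeed 108.1 kt
Leg 3: desired track 4.8°; wind correction +3.8° → command heading 8.6°, groundspeed 92.4 kt

Leg 1: heading=154.4°, groundspeed=150.3 kt
Leg 2: heading=72.1°, groundspeed=108.1 kt
Leg 3: heading=8.6°, groundspeed=92.4 kt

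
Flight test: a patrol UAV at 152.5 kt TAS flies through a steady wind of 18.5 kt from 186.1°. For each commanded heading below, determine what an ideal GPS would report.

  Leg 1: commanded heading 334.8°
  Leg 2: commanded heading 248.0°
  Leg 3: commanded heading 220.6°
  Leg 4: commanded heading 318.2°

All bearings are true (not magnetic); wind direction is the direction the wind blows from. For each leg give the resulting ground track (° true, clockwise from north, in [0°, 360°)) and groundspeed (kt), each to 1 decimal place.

Leg 1: track=338.1°, groundspeed=168.6 kt
Leg 2: track=254.5°, groundspeed=144.7 kt
Leg 3: track=225.0°, groundspeed=137.7 kt
Leg 4: track=323.0°, groundspeed=165.5 kt

Leg 1: heading 334.8°; drift +3.3° → track 338.1°, groundspeed 168.6 kt
Leg 2: heading 248.0°; drift +6.5° → track 254.5°, groundspeed 144.7 kt
Leg 3: heading 220.6°; drift +4.4° → track 225.0°, groundspeed 137.7 kt
Leg 4: heading 318.2°; drift +4.8° → track 323.0°, groundspeed 165.5 kt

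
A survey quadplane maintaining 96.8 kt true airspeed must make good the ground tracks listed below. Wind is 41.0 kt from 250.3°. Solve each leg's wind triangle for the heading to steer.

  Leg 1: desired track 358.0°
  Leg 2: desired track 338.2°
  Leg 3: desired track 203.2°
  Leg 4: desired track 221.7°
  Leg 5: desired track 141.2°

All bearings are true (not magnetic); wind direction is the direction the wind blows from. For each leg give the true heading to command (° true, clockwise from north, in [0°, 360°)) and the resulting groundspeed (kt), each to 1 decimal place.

Leg 1: heading=334.2°, groundspeed=101.0 kt
Leg 2: heading=313.2°, groundspeed=86.2 kt
Leg 3: heading=221.3°, groundspeed=64.1 kt
Leg 4: heading=233.4°, groundspeed=58.8 kt
Leg 5: heading=164.8°, groundspeed=102.1 kt

Leg 1: desired track 358.0°; wind correction -23.8° → command heading 334.2°, groundspeed 101.0 kt
Leg 2: desired track 338.2°; wind correction -25.0° → command heading 313.2°, groundspeed 86.2 kt
Leg 3: desired track 203.2°; wind correction +18.1° → command heading 221.3°, groundspeed 64.1 kt
Leg 4: desired track 221.7°; wind correction +11.7° → command heading 233.4°, groundspeed 58.8 kt
Leg 5: desired track 141.2°; wind correction +23.6° → command heading 164.8°, groundspeed 102.1 kt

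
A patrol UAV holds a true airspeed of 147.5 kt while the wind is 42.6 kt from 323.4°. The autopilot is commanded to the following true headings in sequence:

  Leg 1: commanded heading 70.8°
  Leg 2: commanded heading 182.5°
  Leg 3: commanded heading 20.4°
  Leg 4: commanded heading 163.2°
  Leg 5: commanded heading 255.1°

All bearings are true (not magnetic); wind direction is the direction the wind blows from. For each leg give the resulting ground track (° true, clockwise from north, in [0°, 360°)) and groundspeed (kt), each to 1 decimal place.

Leg 1: heading 70.8°; drift +14.2° → track 85.0°, groundspeed 165.3 kt
Leg 2: heading 182.5°; drift -8.5° → track 174.0°, groundspeed 182.5 kt
Leg 3: heading 20.4°; drift +16.0° → track 36.4°, groundspeed 129.3 kt
Leg 4: heading 163.2°; drift -4.4° → track 158.8°, groundspeed 188.1 kt
Leg 5: heading 255.1°; drift -16.7° → track 238.4°, groundspeed 137.6 kt

Leg 1: track=85.0°, groundspeed=165.3 kt
Leg 2: track=174.0°, groundspeed=182.5 kt
Leg 3: track=36.4°, groundspeed=129.3 kt
Leg 4: track=158.8°, groundspeed=188.1 kt
Leg 5: track=238.4°, groundspeed=137.6 kt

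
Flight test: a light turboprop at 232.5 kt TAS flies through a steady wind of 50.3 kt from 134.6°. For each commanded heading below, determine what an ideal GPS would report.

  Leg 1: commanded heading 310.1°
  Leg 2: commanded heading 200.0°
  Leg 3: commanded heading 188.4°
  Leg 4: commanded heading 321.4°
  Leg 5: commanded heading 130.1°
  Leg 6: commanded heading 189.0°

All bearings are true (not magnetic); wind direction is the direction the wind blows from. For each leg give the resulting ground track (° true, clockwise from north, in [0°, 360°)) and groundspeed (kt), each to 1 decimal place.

Leg 1: track=310.9°, groundspeed=282.7 kt
Leg 2: track=212.2°, groundspeed=216.4 kt
Leg 3: track=199.7°, groundspeed=206.8 kt
Leg 4: track=320.2°, groundspeed=282.5 kt
Leg 5: track=128.9°, groundspeed=182.4 kt
Leg 6: track=200.4°, groundspeed=207.3 kt

Leg 1: heading 310.1°; drift +0.8° → track 310.9°, groundspeed 282.7 kt
Leg 2: heading 200.0°; drift +12.2° → track 212.2°, groundspeed 216.4 kt
Leg 3: heading 188.4°; drift +11.3° → track 199.7°, groundspeed 206.8 kt
Leg 4: heading 321.4°; drift -1.2° → track 320.2°, groundspeed 282.5 kt
Leg 5: heading 130.1°; drift -1.2° → track 128.9°, groundspeed 182.4 kt
Leg 6: heading 189.0°; drift +11.4° → track 200.4°, groundspeed 207.3 kt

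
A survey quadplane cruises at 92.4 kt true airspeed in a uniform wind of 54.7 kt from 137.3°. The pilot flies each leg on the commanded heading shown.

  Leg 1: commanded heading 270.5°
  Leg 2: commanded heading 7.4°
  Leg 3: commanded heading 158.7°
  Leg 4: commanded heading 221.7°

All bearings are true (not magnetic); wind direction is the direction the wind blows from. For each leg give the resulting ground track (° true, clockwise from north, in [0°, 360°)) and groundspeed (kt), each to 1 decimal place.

Leg 1: track=287.6°, groundspeed=135.8 kt
Leg 2: track=349.2°, groundspeed=134.2 kt
Leg 3: track=184.4°, groundspeed=46.0 kt
Leg 4: track=253.7°, groundspeed=102.7 kt

Leg 1: heading 270.5°; drift +17.1° → track 287.6°, groundspeed 135.8 kt
Leg 2: heading 7.4°; drift -18.2° → track 349.2°, groundspeed 134.2 kt
Leg 3: heading 158.7°; drift +25.7° → track 184.4°, groundspeed 46.0 kt
Leg 4: heading 221.7°; drift +32.0° → track 253.7°, groundspeed 102.7 kt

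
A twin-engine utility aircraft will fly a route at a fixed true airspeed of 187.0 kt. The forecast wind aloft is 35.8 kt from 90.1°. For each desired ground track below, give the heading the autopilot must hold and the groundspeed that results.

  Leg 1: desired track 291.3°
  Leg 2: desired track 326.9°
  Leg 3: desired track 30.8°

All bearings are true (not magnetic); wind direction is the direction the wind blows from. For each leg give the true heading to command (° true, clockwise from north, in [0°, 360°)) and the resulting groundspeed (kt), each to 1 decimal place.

Leg 1: desired track 291.3°; wind correction +4.0° → command heading 295.3°, groundspeed 219.9 kt
Leg 2: desired track 326.9°; wind correction +9.2° → command heading 336.1°, groundspeed 204.2 kt
Leg 3: desired track 30.8°; wind correction +9.5° → command heading 40.3°, groundspeed 166.2 kt

Leg 1: heading=295.3°, groundspeed=219.9 kt
Leg 2: heading=336.1°, groundspeed=204.2 kt
Leg 3: heading=40.3°, groundspeed=166.2 kt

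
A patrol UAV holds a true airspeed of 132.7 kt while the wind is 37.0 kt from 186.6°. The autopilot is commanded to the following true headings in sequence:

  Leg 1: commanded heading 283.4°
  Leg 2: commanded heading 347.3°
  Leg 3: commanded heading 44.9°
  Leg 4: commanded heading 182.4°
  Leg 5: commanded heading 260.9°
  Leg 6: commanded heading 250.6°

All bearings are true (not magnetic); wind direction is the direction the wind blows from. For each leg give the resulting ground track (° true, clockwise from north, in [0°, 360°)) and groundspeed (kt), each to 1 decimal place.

Leg 1: track=298.4°, groundspeed=141.9 kt
Leg 2: track=351.5°, groundspeed=168.1 kt
Leg 3: track=36.8°, groundspeed=163.4 kt
Leg 4: track=180.8°, groundspeed=95.8 kt
Leg 5: track=277.1°, groundspeed=127.8 kt
Leg 6: track=266.5°, groundspeed=121.1 kt

Leg 1: heading 283.4°; drift +15.0° → track 298.4°, groundspeed 141.9 kt
Leg 2: heading 347.3°; drift +4.2° → track 351.5°, groundspeed 168.1 kt
Leg 3: heading 44.9°; drift -8.1° → track 36.8°, groundspeed 163.4 kt
Leg 4: heading 182.4°; drift -1.6° → track 180.8°, groundspeed 95.8 kt
Leg 5: heading 260.9°; drift +16.2° → track 277.1°, groundspeed 127.8 kt
Leg 6: heading 250.6°; drift +15.9° → track 266.5°, groundspeed 121.1 kt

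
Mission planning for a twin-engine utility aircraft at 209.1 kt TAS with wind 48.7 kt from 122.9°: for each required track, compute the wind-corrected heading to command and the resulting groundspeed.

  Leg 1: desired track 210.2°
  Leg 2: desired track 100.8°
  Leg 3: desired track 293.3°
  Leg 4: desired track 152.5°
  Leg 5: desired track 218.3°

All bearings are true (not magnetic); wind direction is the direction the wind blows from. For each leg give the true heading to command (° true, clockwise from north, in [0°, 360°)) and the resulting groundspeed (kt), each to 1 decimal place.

Leg 1: desired track 210.2°; wind correction -13.5° → command heading 196.7°, groundspeed 201.1 kt
Leg 2: desired track 100.8°; wind correction +5.0° → command heading 105.8°, groundspeed 163.2 kt
Leg 3: desired track 293.3°; wind correction -2.2° → command heading 291.1°, groundspeed 257.0 kt
Leg 4: desired track 152.5°; wind correction -6.6° → command heading 145.9°, groundspeed 165.4 kt
Leg 5: desired track 218.3°; wind correction -13.4° → command heading 204.9°, groundspeed 208.0 kt

Leg 1: heading=196.7°, groundspeed=201.1 kt
Leg 2: heading=105.8°, groundspeed=163.2 kt
Leg 3: heading=291.1°, groundspeed=257.0 kt
Leg 4: heading=145.9°, groundspeed=165.4 kt
Leg 5: heading=204.9°, groundspeed=208.0 kt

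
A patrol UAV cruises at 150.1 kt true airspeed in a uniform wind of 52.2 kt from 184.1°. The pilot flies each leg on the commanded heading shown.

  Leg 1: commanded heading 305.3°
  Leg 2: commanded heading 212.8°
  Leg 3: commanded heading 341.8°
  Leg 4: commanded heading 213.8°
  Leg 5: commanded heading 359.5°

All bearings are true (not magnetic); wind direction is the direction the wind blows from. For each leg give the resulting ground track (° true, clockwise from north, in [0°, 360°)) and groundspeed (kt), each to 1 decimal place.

Leg 1: heading 305.3°; drift +14.1° → track 319.4°, groundspeed 182.7 kt
Leg 2: heading 212.8°; drift +13.5° → track 226.3°, groundspeed 107.3 kt
Leg 3: heading 341.8°; drift +5.7° → track 347.5°, groundspeed 199.4 kt
Leg 4: heading 213.8°; drift +13.9° → track 227.7°, groundspeed 107.9 kt
Leg 5: heading 359.5°; drift +1.2° → track 0.7°, groundspeed 202.2 kt

Leg 1: track=319.4°, groundspeed=182.7 kt
Leg 2: track=226.3°, groundspeed=107.3 kt
Leg 3: track=347.5°, groundspeed=199.4 kt
Leg 4: track=227.7°, groundspeed=107.9 kt
Leg 5: track=0.7°, groundspeed=202.2 kt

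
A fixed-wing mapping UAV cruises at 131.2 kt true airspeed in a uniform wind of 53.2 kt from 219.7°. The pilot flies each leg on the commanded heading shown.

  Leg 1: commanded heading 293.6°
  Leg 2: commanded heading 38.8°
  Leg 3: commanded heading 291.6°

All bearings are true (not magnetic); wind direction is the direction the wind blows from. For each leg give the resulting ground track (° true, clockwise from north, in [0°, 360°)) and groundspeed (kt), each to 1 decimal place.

Leg 1: track=317.3°, groundspeed=127.2 kt
Leg 2: track=39.1°, groundspeed=184.4 kt
Leg 3: track=315.4°, groundspeed=125.3 kt

Leg 1: heading 293.6°; drift +23.7° → track 317.3°, groundspeed 127.2 kt
Leg 2: heading 38.8°; drift +0.3° → track 39.1°, groundspeed 184.4 kt
Leg 3: heading 291.6°; drift +23.8° → track 315.4°, groundspeed 125.3 kt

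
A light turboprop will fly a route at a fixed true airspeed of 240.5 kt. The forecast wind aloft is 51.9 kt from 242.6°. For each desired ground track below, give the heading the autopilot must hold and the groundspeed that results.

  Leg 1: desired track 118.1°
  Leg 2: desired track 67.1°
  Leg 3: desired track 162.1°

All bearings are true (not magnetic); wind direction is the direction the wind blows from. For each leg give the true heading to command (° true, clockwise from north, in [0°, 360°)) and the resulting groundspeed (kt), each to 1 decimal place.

Leg 1: heading=128.3°, groundspeed=266.1 kt
Leg 2: heading=68.1°, groundspeed=292.2 kt
Leg 3: heading=174.4°, groundspeed=226.4 kt

Leg 1: desired track 118.1°; wind correction +10.2° → command heading 128.3°, groundspeed 266.1 kt
Leg 2: desired track 67.1°; wind correction +1.0° → command heading 68.1°, groundspeed 292.2 kt
Leg 3: desired track 162.1°; wind correction +12.3° → command heading 174.4°, groundspeed 226.4 kt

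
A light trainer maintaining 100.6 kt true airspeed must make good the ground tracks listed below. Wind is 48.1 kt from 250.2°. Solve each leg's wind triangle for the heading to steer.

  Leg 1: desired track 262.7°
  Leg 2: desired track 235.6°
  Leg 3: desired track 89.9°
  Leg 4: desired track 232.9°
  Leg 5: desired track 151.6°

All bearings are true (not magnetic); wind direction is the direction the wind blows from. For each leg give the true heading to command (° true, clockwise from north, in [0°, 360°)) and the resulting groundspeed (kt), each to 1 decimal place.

Leg 1: desired track 262.7°; wind correction -5.9° → command heading 256.8°, groundspeed 53.1 kt
Leg 2: desired track 235.6°; wind correction +6.9° → command heading 242.5°, groundspeed 53.3 kt
Leg 3: desired track 89.9°; wind correction +9.3° → command heading 99.2°, groundspeed 144.6 kt
Leg 4: desired track 232.9°; wind correction +8.2° → command heading 241.1°, groundspeed 53.7 kt
Leg 5: desired track 151.6°; wind correction +28.2° → command heading 179.8°, groundspeed 95.8 kt

Leg 1: heading=256.8°, groundspeed=53.1 kt
Leg 2: heading=242.5°, groundspeed=53.3 kt
Leg 3: heading=99.2°, groundspeed=144.6 kt
Leg 4: heading=241.1°, groundspeed=53.7 kt
Leg 5: heading=179.8°, groundspeed=95.8 kt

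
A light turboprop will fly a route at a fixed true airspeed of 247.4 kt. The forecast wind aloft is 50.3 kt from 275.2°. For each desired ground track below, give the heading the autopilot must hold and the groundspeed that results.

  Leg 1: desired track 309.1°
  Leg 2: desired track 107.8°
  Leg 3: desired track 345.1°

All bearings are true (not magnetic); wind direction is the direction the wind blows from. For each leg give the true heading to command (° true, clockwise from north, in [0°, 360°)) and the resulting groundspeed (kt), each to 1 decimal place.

Leg 1: desired track 309.1°; wind correction -6.5° → command heading 302.6°, groundspeed 204.1 kt
Leg 2: desired track 107.8°; wind correction +2.5° → command heading 110.3°, groundspeed 296.2 kt
Leg 3: desired track 345.1°; wind correction -11.0° → command heading 334.1°, groundspeed 225.6 kt

Leg 1: heading=302.6°, groundspeed=204.1 kt
Leg 2: heading=110.3°, groundspeed=296.2 kt
Leg 3: heading=334.1°, groundspeed=225.6 kt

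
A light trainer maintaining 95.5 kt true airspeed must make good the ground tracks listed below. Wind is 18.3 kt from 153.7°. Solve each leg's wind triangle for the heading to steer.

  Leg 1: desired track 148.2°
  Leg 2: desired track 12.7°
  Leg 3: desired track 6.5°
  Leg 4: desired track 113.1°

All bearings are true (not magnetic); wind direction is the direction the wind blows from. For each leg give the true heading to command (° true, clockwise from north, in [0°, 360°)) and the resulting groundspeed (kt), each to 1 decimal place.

Leg 1: desired track 148.2°; wind correction +1.1° → command heading 149.3°, groundspeed 77.3 kt
Leg 2: desired track 12.7°; wind correction +6.9° → command heading 19.6°, groundspeed 109.0 kt
Leg 3: desired track 6.5°; wind correction +6.0° → command heading 12.5°, groundspeed 110.4 kt
Leg 4: desired track 113.1°; wind correction +7.2° → command heading 120.3°, groundspeed 80.9 kt

Leg 1: heading=149.3°, groundspeed=77.3 kt
Leg 2: heading=19.6°, groundspeed=109.0 kt
Leg 3: heading=12.5°, groundspeed=110.4 kt
Leg 4: heading=120.3°, groundspeed=80.9 kt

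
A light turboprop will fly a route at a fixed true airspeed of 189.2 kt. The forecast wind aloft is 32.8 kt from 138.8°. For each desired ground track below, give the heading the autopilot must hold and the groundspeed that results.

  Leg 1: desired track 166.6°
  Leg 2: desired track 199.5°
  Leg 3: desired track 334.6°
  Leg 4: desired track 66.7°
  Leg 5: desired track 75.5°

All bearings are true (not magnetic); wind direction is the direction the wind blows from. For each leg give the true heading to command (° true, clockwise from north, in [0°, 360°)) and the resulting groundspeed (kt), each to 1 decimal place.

Leg 1: heading=162.0°, groundspeed=159.6 kt
Leg 2: heading=190.8°, groundspeed=171.0 kt
Leg 3: heading=337.3°, groundspeed=220.5 kt
Leg 4: heading=76.2°, groundspeed=176.5 kt
Leg 5: heading=84.4°, groundspeed=172.2 kt

Leg 1: desired track 166.6°; wind correction -4.6° → command heading 162.0°, groundspeed 159.6 kt
Leg 2: desired track 199.5°; wind correction -8.7° → command heading 190.8°, groundspeed 171.0 kt
Leg 3: desired track 334.6°; wind correction +2.7° → command heading 337.3°, groundspeed 220.5 kt
Leg 4: desired track 66.7°; wind correction +9.5° → command heading 76.2°, groundspeed 176.5 kt
Leg 5: desired track 75.5°; wind correction +8.9° → command heading 84.4°, groundspeed 172.2 kt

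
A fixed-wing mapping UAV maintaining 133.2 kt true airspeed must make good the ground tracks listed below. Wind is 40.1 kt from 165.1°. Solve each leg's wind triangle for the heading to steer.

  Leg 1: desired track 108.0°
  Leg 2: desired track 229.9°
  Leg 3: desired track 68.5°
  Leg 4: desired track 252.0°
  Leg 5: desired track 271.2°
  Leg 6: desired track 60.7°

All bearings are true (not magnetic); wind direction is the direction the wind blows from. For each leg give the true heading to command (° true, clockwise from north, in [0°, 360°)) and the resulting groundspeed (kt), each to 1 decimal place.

Leg 1: desired track 108.0°; wind correction +14.6° → command heading 122.6°, groundspeed 107.1 kt
Leg 2: desired track 229.9°; wind correction -15.8° → command heading 214.1°, groundspeed 111.1 kt
Leg 3: desired track 68.5°; wind correction +17.4° → command heading 85.9°, groundspeed 131.7 kt
Leg 4: desired track 252.0°; wind correction -17.5° → command heading 234.5°, groundspeed 124.9 kt
Leg 5: desired track 271.2°; wind correction -16.8° → command heading 254.4°, groundspeed 138.6 kt
Leg 6: desired track 60.7°; wind correction +17.0° → command heading 77.7°, groundspeed 137.4 kt

Leg 1: heading=122.6°, groundspeed=107.1 kt
Leg 2: heading=214.1°, groundspeed=111.1 kt
Leg 3: heading=85.9°, groundspeed=131.7 kt
Leg 4: heading=234.5°, groundspeed=124.9 kt
Leg 5: heading=254.4°, groundspeed=138.6 kt
Leg 6: heading=77.7°, groundspeed=137.4 kt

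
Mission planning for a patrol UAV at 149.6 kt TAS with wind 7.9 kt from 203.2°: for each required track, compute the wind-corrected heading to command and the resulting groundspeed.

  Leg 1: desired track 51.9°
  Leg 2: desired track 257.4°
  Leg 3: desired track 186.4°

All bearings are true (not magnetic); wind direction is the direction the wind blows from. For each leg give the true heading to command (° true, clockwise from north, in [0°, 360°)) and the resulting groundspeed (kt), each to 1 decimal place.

Leg 1: desired track 51.9°; wind correction +1.5° → command heading 53.4°, groundspeed 156.5 kt
Leg 2: desired track 257.4°; wind correction -2.5° → command heading 254.9°, groundspeed 144.8 kt
Leg 3: desired track 186.4°; wind correction +0.9° → command heading 187.3°, groundspeed 142.0 kt

Leg 1: heading=53.4°, groundspeed=156.5 kt
Leg 2: heading=254.9°, groundspeed=144.8 kt
Leg 3: heading=187.3°, groundspeed=142.0 kt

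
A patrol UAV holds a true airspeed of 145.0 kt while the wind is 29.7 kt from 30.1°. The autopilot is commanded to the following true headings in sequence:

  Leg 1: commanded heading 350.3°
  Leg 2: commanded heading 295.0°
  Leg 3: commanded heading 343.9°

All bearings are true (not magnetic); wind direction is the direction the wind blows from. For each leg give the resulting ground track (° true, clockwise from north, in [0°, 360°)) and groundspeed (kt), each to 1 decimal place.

Leg 1: heading 350.3°; drift -8.8° → track 341.5°, groundspeed 123.7 kt
Leg 2: heading 295.0°; drift -11.3° → track 283.7°, groundspeed 150.6 kt
Leg 3: heading 343.9°; drift -9.8° → track 334.1°, groundspeed 126.3 kt

Leg 1: track=341.5°, groundspeed=123.7 kt
Leg 2: track=283.7°, groundspeed=150.6 kt
Leg 3: track=334.1°, groundspeed=126.3 kt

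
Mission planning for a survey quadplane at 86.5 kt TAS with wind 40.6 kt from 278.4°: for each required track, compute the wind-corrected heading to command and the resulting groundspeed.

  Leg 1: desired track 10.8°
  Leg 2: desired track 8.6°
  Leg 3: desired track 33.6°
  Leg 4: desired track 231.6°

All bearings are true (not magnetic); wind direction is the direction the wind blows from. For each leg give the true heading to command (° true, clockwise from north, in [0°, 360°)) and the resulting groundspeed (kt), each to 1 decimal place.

Leg 1: heading=342.8°, groundspeed=78.1 kt
Leg 2: heading=340.6°, groundspeed=76.5 kt
Leg 3: heading=8.5°, groundspeed=95.6 kt
Leg 4: heading=251.6°, groundspeed=53.5 kt

Leg 1: desired track 10.8°; wind correction -28.0° → command heading 342.8°, groundspeed 78.1 kt
Leg 2: desired track 8.6°; wind correction -28.0° → command heading 340.6°, groundspeed 76.5 kt
Leg 3: desired track 33.6°; wind correction -25.1° → command heading 8.5°, groundspeed 95.6 kt
Leg 4: desired track 231.6°; wind correction +20.0° → command heading 251.6°, groundspeed 53.5 kt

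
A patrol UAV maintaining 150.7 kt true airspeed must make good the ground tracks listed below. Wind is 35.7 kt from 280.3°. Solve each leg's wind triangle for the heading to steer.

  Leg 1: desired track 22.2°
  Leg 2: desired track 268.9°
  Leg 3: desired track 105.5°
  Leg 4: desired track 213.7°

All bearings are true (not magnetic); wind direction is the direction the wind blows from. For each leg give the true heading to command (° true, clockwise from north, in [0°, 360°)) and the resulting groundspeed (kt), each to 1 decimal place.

Leg 1: heading=8.8°, groundspeed=154.0 kt
Leg 2: heading=271.6°, groundspeed=115.5 kt
Leg 3: heading=106.7°, groundspeed=186.2 kt
Leg 4: heading=226.3°, groundspeed=132.9 kt

Leg 1: desired track 22.2°; wind correction -13.4° → command heading 8.8°, groundspeed 154.0 kt
Leg 2: desired track 268.9°; wind correction +2.7° → command heading 271.6°, groundspeed 115.5 kt
Leg 3: desired track 105.5°; wind correction +1.2° → command heading 106.7°, groundspeed 186.2 kt
Leg 4: desired track 213.7°; wind correction +12.6° → command heading 226.3°, groundspeed 132.9 kt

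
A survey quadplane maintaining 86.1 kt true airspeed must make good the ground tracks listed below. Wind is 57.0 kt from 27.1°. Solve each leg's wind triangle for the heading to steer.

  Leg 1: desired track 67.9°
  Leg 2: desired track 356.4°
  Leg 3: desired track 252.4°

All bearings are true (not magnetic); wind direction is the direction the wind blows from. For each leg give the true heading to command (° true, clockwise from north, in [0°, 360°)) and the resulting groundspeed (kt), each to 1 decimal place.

Leg 1: desired track 67.9°; wind correction -25.6° → command heading 42.3°, groundspeed 34.5 kt
Leg 2: desired track 356.4°; wind correction +19.8° → command heading 16.2°, groundspeed 32.0 kt
Leg 3: desired track 252.4°; wind correction +28.1° → command heading 280.5°, groundspeed 116.1 kt

Leg 1: heading=42.3°, groundspeed=34.5 kt
Leg 2: heading=16.2°, groundspeed=32.0 kt
Leg 3: heading=280.5°, groundspeed=116.1 kt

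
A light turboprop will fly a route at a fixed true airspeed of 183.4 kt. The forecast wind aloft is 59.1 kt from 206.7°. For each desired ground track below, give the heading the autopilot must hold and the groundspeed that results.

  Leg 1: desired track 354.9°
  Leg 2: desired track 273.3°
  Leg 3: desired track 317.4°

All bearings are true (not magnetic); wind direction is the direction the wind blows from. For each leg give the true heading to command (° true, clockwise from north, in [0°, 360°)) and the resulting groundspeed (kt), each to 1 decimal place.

Leg 1: heading=345.1°, groundspeed=231.0 kt
Leg 2: heading=256.1°, groundspeed=151.7 kt
Leg 3: heading=299.9°, groundspeed=195.8 kt

Leg 1: desired track 354.9°; wind correction -9.8° → command heading 345.1°, groundspeed 231.0 kt
Leg 2: desired track 273.3°; wind correction -17.2° → command heading 256.1°, groundspeed 151.7 kt
Leg 3: desired track 317.4°; wind correction -17.5° → command heading 299.9°, groundspeed 195.8 kt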